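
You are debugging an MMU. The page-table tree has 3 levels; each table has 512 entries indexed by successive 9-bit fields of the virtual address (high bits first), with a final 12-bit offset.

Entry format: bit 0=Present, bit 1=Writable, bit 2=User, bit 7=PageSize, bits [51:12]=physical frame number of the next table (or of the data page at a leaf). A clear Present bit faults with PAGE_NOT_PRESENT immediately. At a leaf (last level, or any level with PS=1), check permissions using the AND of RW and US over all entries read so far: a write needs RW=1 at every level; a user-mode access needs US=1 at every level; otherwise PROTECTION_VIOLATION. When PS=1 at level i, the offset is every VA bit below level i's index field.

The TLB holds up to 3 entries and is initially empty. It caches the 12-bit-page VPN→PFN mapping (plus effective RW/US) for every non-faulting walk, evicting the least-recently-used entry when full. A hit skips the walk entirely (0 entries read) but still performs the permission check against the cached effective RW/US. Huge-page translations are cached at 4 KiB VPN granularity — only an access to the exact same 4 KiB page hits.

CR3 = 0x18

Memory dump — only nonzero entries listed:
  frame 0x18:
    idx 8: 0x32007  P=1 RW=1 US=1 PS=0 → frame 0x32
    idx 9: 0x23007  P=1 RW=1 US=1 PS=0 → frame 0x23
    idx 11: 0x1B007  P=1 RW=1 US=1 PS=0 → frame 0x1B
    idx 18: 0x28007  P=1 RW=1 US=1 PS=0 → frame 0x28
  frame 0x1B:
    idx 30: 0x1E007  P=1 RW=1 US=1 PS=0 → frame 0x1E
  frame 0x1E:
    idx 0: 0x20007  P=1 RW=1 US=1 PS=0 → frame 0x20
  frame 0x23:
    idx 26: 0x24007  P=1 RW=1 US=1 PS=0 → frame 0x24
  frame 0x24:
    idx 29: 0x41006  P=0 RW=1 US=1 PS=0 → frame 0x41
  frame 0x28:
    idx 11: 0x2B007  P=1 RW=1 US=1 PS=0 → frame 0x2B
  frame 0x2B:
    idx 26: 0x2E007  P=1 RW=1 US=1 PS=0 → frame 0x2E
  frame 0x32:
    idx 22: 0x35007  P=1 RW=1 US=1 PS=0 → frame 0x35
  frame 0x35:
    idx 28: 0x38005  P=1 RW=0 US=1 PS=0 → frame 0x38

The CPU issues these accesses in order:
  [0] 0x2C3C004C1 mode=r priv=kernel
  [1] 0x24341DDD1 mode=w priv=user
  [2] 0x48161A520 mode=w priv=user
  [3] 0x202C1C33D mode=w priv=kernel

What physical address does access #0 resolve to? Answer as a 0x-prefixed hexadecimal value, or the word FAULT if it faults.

Walk each access:
#0 VA=0x2C3C004C1 (r,kernel):
  lvl0: tbl 0x18, slot 11 ⇒ 0x1B007 (P1/RW1/US1/PS0)
  lvl1: tbl 0x1B, slot 30 ⇒ 0x1E007 (P1/RW1/US1/PS0)
  lvl2: tbl 0x1E, slot 0 ⇒ 0x20007 (P1/RW1/US1/PS0)
  ⇒ phys 0x204C1  [3 reads]
#1 VA=0x24341DDD1 (w,user):
  lvl0: tbl 0x18, slot 9 ⇒ 0x23007 (P1/RW1/US1/PS0)
  lvl1: tbl 0x23, slot 26 ⇒ 0x24007 (P1/RW1/US1/PS0)
  lvl2: tbl 0x24, slot 29 ⇒ 0x41006 (P0/RW1/US1/PS0)
  → PAGE_NOT_PRESENT  (3 entries read)
#2 VA=0x48161A520 (w,user):
  lvl0: tbl 0x18, slot 18 ⇒ 0x28007 (P1/RW1/US1/PS0)
  lvl1: tbl 0x28, slot 11 ⇒ 0x2B007 (P1/RW1/US1/PS0)
  lvl2: tbl 0x2B, slot 26 ⇒ 0x2E007 (P1/RW1/US1/PS0)
  ⇒ phys 0x2E520  [3 reads]
#3 VA=0x202C1C33D (w,kernel):
  lvl0: tbl 0x18, slot 8 ⇒ 0x32007 (P1/RW1/US1/PS0)
  lvl1: tbl 0x32, slot 22 ⇒ 0x35007 (P1/RW1/US1/PS0)
  lvl2: tbl 0x35, slot 28 ⇒ 0x38005 (P1/RW0/US1/PS0)
  → PROTECTION_VIOLATION  (3 entries read)

Access #0 PA: 0x204C1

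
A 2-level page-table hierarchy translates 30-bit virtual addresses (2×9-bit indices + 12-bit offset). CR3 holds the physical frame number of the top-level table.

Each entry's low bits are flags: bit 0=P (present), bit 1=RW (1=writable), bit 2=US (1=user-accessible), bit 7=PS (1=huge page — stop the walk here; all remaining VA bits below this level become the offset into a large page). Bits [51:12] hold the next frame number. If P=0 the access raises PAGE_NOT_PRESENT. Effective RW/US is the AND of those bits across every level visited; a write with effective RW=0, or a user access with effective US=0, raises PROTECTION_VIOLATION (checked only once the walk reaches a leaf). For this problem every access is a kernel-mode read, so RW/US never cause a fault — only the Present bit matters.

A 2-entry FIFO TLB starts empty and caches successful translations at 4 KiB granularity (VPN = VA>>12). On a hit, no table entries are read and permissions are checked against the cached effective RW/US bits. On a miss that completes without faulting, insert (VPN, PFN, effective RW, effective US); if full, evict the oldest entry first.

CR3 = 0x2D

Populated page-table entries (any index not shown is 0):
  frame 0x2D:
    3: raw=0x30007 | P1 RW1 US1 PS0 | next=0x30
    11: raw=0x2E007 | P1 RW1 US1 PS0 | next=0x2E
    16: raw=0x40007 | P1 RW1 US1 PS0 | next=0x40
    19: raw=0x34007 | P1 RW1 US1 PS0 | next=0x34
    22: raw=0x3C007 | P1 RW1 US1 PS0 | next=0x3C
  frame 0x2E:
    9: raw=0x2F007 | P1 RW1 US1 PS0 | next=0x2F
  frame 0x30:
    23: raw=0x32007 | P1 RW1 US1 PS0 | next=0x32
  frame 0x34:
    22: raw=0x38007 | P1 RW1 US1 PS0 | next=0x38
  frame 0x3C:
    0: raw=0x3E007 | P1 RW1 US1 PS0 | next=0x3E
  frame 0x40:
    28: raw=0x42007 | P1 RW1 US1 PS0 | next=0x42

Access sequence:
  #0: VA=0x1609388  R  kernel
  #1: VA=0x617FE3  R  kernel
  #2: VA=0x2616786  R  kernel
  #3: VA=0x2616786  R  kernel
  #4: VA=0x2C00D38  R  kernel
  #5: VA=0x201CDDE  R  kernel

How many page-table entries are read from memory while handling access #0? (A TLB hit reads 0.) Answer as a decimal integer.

Per-access translation:
#0 VA=0x1609388 (r,kernel):
  lvl0: tbl 0x2D, slot 11 ⇒ 0x2E007 (P1/RW1/US1/PS0)
  lvl1: tbl 0x2E, slot 9 ⇒ 0x2F007 (P1/RW1/US1/PS0)
  → PA=0x2F388  (2 entries read)
#1 VA=0x617FE3 (r,kernel):
  lvl0: tbl 0x2D, slot 3 ⇒ 0x30007 (P1/RW1/US1/PS0)
  lvl1: tbl 0x30, slot 23 ⇒ 0x32007 (P1/RW1/US1/PS0)
  → PA=0x32FE3  (2 entries read)
#2 VA=0x2616786 (r,kernel):
  lvl0: tbl 0x2D, slot 19 ⇒ 0x34007 (P1/RW1/US1/PS0)
  lvl1: tbl 0x34, slot 22 ⇒ 0x38007 (P1/RW1/US1/PS0)
  → PA=0x38786  (2 entries read)
#3 VA=0x2616786 (r,kernel):
  TLB hit vpn=0x2616 → PA=0x38786
#4 VA=0x2C00D38 (r,kernel):
  lvl0: tbl 0x2D, slot 22 ⇒ 0x3C007 (P1/RW1/US1/PS0)
  lvl1: tbl 0x3C, slot 0 ⇒ 0x3E007 (P1/RW1/US1/PS0)
  → PA=0x3ED38  (2 entries read)
#5 VA=0x201CDDE (r,kernel):
  lvl0: tbl 0x2D, slot 16 ⇒ 0x40007 (P1/RW1/US1/PS0)
  lvl1: tbl 0x40, slot 28 ⇒ 0x42007 (P1/RW1/US1/PS0)
  → PA=0x42DDE  (2 entries read)

Entries read for #0: 2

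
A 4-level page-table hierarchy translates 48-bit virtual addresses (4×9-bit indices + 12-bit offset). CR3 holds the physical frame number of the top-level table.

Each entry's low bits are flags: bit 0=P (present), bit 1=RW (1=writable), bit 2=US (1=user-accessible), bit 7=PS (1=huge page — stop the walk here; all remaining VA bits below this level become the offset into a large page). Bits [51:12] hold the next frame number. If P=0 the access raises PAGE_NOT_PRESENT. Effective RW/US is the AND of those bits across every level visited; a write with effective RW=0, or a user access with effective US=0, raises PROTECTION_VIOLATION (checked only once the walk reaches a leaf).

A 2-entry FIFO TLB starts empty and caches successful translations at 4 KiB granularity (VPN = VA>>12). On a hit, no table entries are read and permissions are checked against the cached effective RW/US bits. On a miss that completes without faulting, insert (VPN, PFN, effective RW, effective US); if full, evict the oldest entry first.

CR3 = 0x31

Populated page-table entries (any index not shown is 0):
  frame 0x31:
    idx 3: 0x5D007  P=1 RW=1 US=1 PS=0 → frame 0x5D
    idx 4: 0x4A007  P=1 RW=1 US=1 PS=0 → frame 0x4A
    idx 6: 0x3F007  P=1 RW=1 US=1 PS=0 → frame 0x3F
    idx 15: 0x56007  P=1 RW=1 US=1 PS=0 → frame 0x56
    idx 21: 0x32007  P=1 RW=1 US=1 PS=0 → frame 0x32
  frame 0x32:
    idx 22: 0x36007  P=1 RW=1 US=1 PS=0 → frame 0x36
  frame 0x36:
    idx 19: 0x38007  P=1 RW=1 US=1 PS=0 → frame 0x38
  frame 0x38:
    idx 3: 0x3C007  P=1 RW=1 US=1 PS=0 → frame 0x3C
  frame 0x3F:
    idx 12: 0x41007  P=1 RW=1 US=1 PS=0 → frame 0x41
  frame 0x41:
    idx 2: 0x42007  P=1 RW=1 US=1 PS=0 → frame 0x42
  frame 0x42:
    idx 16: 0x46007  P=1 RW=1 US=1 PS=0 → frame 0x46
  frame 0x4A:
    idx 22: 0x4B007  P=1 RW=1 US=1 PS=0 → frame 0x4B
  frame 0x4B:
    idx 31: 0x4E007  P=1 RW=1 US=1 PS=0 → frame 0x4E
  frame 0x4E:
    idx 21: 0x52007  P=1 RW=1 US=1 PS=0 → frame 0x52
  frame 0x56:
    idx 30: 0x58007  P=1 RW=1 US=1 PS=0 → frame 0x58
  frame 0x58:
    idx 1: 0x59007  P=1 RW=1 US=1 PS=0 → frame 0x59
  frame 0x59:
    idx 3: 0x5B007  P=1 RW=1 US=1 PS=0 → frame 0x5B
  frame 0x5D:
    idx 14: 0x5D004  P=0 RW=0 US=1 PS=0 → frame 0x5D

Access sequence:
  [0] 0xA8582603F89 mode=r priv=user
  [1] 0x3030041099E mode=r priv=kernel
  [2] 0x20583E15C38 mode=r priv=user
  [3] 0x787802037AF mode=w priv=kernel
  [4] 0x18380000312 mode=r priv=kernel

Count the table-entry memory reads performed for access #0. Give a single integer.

Walk each access:
#0 VA=0xA8582603F89 (r,user):
  L0 @0x31[21] → 0x32007  P=1,RW=1,US=1,PS=0
  L1 @0x32[22] → 0x36007  P=1,RW=1,US=1,PS=0
  L2 @0x36[19] → 0x38007  P=1,RW=1,US=1,PS=0
  L3 @0x38[3] → 0x3C007  P=1,RW=1,US=1,PS=0
  ⇒ phys 0x3CF89  [4 reads]
#1 VA=0x3030041099E (r,kernel):
  L0 @0x31[6] → 0x3F007  P=1,RW=1,US=1,PS=0
  L1 @0x3F[12] → 0x41007  P=1,RW=1,US=1,PS=0
  L2 @0x41[2] → 0x42007  P=1,RW=1,US=1,PS=0
  L3 @0x42[16] → 0x46007  P=1,RW=1,US=1,PS=0
  ⇒ phys 0x4699E  [4 reads]
#2 VA=0x20583E15C38 (r,user):
  L0 @0x31[4] → 0x4A007  P=1,RW=1,US=1,PS=0
  L1 @0x4A[22] → 0x4B007  P=1,RW=1,US=1,PS=0
  L2 @0x4B[31] → 0x4E007  P=1,RW=1,US=1,PS=0
  L3 @0x4E[21] → 0x52007  P=1,RW=1,US=1,PS=0
  ⇒ phys 0x52C38  [4 reads]
#3 VA=0x787802037AF (w,kernel):
  L0 @0x31[15] → 0x56007  P=1,RW=1,US=1,PS=0
  L1 @0x56[30] → 0x58007  P=1,RW=1,US=1,PS=0
  L2 @0x58[1] → 0x59007  P=1,RW=1,US=1,PS=0
  L3 @0x59[3] → 0x5B007  P=1,RW=1,US=1,PS=0
  ⇒ phys 0x5B7AF  [4 reads]
#4 VA=0x18380000312 (r,kernel):
  L0 @0x31[3] → 0x5D007  P=1,RW=1,US=1,PS=0
  L1 @0x5D[14] → 0x5D004  P=0,RW=0,US=1,PS=0
  ⇒ fault: PAGE_NOT_PRESENT  — 2 lookups

Entries read for #0: 4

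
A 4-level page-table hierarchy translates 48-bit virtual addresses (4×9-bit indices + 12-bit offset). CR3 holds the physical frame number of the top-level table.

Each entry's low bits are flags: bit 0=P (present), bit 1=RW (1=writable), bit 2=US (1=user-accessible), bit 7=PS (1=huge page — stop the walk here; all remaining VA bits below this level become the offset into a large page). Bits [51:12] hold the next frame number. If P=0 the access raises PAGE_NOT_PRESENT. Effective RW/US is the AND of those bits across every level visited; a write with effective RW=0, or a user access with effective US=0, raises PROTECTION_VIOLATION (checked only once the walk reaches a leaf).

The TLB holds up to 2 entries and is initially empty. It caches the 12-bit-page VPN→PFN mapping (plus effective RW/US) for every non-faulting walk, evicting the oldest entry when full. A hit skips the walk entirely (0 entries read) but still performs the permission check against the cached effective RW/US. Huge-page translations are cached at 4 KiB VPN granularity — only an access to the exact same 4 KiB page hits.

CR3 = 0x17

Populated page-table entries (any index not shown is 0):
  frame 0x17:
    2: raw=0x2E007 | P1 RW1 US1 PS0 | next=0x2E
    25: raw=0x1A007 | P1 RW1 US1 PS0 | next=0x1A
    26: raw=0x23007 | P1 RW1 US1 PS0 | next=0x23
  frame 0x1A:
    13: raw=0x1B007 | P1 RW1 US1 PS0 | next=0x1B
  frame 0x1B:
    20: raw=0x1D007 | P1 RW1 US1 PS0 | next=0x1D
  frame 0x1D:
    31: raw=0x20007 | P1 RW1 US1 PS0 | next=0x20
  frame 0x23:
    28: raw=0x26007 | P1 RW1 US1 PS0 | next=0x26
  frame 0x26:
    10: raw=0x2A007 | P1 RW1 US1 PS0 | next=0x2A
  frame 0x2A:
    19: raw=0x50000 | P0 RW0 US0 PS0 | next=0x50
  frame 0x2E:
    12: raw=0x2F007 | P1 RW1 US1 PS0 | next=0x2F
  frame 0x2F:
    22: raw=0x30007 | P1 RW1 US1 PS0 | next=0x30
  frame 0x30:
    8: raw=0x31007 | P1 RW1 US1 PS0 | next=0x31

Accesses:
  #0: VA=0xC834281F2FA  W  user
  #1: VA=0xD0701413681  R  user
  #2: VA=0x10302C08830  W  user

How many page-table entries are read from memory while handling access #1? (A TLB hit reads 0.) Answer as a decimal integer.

Trace:
#0 VA=0xC834281F2FA (w,user):
  [0] read 0x17 idx=25: raw=0x1A007 flags P=1 W=1 U=1 S=0
  [1] read 0x1A idx=13: raw=0x1B007 flags P=1 W=1 U=1 S=0
  [2] read 0x1B idx=20: raw=0x1D007 flags P=1 W=1 U=1 S=0
  [3] read 0x1D idx=31: raw=0x20007 flags P=1 W=1 U=1 S=0
  ⇒ phys 0x202FA  [4 reads]
#1 VA=0xD0701413681 (r,user):
  [0] read 0x17 idx=26: raw=0x23007 flags P=1 W=1 U=1 S=0
  [1] read 0x23 idx=28: raw=0x26007 flags P=1 W=1 U=1 S=0
  [2] read 0x26 idx=10: raw=0x2A007 flags P=1 W=1 U=1 S=0
  [3] read 0x2A idx=19: raw=0x50000 flags P=0 W=0 U=0 S=0
  → PAGE_NOT_PRESENT  (4 entries read)
#2 VA=0x10302C08830 (w,user):
  [0] read 0x17 idx=2: raw=0x2E007 flags P=1 W=1 U=1 S=0
  [1] read 0x2E idx=12: raw=0x2F007 flags P=1 W=1 U=1 S=0
  [2] read 0x2F idx=22: raw=0x30007 flags P=1 W=1 U=1 S=0
  [3] read 0x30 idx=8: raw=0x31007 flags P=1 W=1 U=1 S=0
  ⇒ phys 0x31830  [4 reads]

Entries read for #1: 4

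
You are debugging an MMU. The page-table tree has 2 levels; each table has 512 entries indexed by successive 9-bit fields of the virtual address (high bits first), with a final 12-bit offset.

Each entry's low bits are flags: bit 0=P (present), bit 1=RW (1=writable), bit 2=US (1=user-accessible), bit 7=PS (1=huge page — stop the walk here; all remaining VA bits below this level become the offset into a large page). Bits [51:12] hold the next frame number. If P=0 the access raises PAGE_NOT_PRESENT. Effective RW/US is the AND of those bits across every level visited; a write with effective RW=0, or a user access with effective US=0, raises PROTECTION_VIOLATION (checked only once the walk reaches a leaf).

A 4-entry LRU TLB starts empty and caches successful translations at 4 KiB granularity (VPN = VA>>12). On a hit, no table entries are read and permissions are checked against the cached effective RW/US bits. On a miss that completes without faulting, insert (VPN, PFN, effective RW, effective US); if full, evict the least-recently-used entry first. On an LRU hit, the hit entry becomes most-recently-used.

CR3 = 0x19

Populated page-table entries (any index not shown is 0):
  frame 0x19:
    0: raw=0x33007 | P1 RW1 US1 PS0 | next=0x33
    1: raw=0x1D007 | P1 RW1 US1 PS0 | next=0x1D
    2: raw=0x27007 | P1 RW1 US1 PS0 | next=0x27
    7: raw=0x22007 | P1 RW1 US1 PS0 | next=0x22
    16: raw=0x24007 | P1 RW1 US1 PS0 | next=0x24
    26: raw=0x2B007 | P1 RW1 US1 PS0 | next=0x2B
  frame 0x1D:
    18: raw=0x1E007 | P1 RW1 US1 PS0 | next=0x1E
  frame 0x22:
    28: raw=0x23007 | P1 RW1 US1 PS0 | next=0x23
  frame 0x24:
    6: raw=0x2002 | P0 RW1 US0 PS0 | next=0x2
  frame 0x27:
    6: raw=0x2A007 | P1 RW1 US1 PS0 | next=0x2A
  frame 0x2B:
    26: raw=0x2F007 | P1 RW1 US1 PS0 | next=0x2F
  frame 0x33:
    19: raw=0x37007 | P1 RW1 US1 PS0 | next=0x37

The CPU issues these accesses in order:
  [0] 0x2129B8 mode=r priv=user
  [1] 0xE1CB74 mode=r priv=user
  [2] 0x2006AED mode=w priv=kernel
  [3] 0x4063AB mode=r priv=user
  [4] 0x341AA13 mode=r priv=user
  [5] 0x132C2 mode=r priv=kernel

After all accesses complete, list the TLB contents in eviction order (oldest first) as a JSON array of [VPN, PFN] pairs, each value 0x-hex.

Per-access translation:
#0 VA=0x2129B8 (r,user):
  L0 @0x19[1] → 0x1D007  P=1,RW=1,US=1,PS=0
  L1 @0x1D[18] → 0x1E007  P=1,RW=1,US=1,PS=0
  ⇒ phys 0x1E9B8  [2 reads]
#1 VA=0xE1CB74 (r,user):
  L0 @0x19[7] → 0x22007  P=1,RW=1,US=1,PS=0
  L1 @0x22[28] → 0x23007  P=1,RW=1,US=1,PS=0
  ⇒ phys 0x23B74  [2 reads]
#2 VA=0x2006AED (w,kernel):
  L0 @0x19[16] → 0x24007  P=1,RW=1,US=1,PS=0
  L1 @0x24[6] → 0x2002  P=0,RW=1,US=0,PS=0
  → PAGE_NOT_PRESENT  (2 entries read)
#3 VA=0x4063AB (r,user):
  L0 @0x19[2] → 0x27007  P=1,RW=1,US=1,PS=0
  L1 @0x27[6] → 0x2A007  P=1,RW=1,US=1,PS=0
  ⇒ phys 0x2A3AB  [2 reads]
#4 VA=0x341AA13 (r,user):
  L0 @0x19[26] → 0x2B007  P=1,RW=1,US=1,PS=0
  L1 @0x2B[26] → 0x2F007  P=1,RW=1,US=1,PS=0
  ⇒ phys 0x2FA13  [2 reads]
#5 VA=0x132C2 (r,kernel):
  L0 @0x19[0] → 0x33007  P=1,RW=1,US=1,PS=0
  L1 @0x33[19] → 0x37007  P=1,RW=1,US=1,PS=0
  ⇒ phys 0x372C2  [2 reads]

TLB: [["0xE1C", "0x23"], ["0x406", "0x2A"], ["0x341A", "0x2F"], ["0x13", "0x37"]]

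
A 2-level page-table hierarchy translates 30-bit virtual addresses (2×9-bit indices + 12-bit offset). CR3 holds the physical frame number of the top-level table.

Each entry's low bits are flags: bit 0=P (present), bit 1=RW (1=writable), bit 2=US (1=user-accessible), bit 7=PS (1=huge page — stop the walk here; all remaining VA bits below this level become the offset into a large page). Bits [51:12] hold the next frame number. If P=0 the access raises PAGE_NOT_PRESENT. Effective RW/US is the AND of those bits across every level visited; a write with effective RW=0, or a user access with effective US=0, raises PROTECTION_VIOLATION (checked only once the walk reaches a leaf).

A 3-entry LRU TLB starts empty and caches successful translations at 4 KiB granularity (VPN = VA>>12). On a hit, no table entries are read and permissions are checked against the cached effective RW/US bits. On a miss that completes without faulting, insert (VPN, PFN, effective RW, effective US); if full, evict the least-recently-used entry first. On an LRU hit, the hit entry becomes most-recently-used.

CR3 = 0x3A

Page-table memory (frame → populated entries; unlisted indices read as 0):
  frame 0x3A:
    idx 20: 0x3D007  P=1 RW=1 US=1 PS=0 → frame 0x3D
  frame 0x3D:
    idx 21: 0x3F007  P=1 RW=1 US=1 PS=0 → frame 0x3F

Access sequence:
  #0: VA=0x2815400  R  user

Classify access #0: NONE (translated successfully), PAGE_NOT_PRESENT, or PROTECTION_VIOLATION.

Trace:
#0 VA=0x2815400 (r,user):
  L0: frame=0x3A idx=20 entry=0x3D007 [P=1 RW=1 US=1 PS=0]
  L1: frame=0x3D idx=21 entry=0x3F007 [P=1 RW=1 US=1 PS=0]
  ✓ 0x3F400  — 2 lookups

Access #0 fault: NONE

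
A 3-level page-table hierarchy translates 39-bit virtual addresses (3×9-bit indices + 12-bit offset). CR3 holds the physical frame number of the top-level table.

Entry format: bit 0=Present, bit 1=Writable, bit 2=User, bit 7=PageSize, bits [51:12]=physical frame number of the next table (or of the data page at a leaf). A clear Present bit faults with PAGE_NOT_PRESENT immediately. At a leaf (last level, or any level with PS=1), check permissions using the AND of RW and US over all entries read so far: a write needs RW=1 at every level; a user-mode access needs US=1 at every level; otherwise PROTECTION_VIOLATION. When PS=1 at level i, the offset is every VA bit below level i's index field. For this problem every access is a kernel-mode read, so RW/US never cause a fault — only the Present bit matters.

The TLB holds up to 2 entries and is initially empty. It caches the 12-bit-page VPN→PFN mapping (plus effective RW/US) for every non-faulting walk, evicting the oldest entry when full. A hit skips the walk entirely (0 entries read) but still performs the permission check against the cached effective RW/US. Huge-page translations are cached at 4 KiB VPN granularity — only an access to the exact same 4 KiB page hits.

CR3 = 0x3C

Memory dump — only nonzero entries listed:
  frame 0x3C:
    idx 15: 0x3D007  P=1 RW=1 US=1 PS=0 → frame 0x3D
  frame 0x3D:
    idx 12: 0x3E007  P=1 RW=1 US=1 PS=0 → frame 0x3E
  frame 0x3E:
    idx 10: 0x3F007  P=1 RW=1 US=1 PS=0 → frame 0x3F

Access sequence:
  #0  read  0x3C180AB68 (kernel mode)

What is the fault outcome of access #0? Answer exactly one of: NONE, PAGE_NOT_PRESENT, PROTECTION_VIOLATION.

Trace:
#0 VA=0x3C180AB68 (r,kernel):
  lvl0: tbl 0x3C, slot 15 ⇒ 0x3D007 (P1/RW1/US1/PS0)
  lvl1: tbl 0x3D, slot 12 ⇒ 0x3E007 (P1/RW1/US1/PS0)
  lvl2: tbl 0x3E, slot 10 ⇒ 0x3F007 (P1/RW1/US1/PS0)
  ✓ 0x3FB68  — 3 lookups

Access #0 fault: NONE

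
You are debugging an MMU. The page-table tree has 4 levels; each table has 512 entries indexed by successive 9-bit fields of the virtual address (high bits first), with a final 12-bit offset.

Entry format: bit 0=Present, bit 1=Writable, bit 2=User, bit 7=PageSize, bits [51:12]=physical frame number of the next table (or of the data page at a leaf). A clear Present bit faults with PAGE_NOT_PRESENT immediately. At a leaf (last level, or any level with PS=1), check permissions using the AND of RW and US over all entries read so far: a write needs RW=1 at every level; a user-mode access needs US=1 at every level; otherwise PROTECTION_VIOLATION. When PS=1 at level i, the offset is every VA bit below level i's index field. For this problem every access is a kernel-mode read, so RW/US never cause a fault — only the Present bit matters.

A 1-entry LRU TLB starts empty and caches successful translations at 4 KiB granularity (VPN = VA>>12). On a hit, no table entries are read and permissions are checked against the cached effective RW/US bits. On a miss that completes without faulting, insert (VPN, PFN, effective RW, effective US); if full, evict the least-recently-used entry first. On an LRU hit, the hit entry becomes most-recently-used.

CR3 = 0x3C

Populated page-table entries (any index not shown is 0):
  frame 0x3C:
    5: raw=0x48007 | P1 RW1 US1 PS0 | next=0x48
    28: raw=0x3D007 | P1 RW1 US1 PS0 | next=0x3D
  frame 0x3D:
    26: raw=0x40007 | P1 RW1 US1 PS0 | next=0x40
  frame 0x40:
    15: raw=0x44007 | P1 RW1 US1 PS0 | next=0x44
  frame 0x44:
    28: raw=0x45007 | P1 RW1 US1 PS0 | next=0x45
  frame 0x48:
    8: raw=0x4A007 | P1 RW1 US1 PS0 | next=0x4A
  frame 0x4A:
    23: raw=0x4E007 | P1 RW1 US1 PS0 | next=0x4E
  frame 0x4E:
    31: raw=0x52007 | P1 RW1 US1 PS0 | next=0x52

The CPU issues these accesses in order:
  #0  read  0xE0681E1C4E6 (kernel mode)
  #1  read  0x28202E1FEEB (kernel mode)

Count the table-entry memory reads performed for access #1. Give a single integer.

Walk each access:
#0 VA=0xE0681E1C4E6 (r,kernel):
  L0 @0x3C[28] → 0x3D007  P=1,RW=1,US=1,PS=0
  L1 @0x3D[26] → 0x40007  P=1,RW=1,US=1,PS=0
  L2 @0x40[15] → 0x44007  P=1,RW=1,US=1,PS=0
  L3 @0x44[28] → 0x45007  P=1,RW=1,US=1,PS=0
  ⇒ phys 0x454E6  [4 reads]
#1 VA=0x28202E1FEEB (r,kernel):
  L0 @0x3C[5] → 0x48007  P=1,RW=1,US=1,PS=0
  L1 @0x48[8] → 0x4A007  P=1,RW=1,US=1,PS=0
  L2 @0x4A[23] → 0x4E007  P=1,RW=1,US=1,PS=0
  L3 @0x4E[31] → 0x52007  P=1,RW=1,US=1,PS=0
  ⇒ phys 0x52EEB  [4 reads]

Entries read for #1: 4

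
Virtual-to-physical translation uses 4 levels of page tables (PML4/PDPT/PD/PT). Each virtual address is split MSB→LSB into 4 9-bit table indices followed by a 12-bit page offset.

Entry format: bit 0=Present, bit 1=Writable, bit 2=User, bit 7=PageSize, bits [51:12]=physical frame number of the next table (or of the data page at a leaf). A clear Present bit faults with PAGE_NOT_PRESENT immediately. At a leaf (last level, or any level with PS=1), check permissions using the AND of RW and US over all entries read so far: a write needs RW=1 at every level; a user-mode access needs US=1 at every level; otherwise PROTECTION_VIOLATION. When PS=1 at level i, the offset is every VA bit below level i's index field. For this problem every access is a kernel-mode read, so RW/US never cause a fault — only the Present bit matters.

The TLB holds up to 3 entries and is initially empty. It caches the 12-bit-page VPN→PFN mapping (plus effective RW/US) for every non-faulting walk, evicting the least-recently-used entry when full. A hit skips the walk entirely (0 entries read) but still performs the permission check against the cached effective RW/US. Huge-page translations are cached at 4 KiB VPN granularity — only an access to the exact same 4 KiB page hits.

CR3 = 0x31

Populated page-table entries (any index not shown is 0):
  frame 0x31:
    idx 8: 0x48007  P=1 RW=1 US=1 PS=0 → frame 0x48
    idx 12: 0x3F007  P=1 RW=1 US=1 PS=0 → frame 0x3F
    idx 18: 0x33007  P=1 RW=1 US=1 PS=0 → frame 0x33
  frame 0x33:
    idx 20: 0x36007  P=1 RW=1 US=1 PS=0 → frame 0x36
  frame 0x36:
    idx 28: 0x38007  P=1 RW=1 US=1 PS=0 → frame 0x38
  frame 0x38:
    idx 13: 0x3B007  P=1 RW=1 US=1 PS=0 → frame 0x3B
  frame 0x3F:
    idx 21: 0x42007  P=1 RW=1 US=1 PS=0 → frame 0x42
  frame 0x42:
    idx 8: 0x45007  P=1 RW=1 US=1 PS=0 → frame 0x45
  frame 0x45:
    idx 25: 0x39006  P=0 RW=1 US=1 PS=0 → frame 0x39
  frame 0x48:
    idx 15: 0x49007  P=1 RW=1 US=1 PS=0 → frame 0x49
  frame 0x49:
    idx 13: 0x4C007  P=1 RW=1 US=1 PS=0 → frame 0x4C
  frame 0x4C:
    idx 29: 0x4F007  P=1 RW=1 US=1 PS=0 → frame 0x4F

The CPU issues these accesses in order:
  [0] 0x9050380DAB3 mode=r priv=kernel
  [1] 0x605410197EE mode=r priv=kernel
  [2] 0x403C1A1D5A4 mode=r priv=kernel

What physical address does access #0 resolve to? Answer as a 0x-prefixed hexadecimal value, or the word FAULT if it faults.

Trace:
#0 VA=0x9050380DAB3 (r,kernel):
  lvl0: tbl 0x31, slot 18 ⇒ 0x33007 (P1/RW1/US1/PS0)
  lvl1: tbl 0x33, slot 20 ⇒ 0x36007 (P1/RW1/US1/PS0)
  lvl2: tbl 0x36, slot 28 ⇒ 0x38007 (P1/RW1/US1/PS0)
  lvl3: tbl 0x38, slot 13 ⇒ 0x3B007 (P1/RW1/US1/PS0)
  → PA=0x3BAB3  (4 entries read)
#1 VA=0x605410197EE (r,kernel):
  lvl0: tbl 0x31, slot 12 ⇒ 0x3F007 (P1/RW1/US1/PS0)
  lvl1: tbl 0x3F, slot 21 ⇒ 0x42007 (P1/RW1/US1/PS0)
  lvl2: tbl 0x42, slot 8 ⇒ 0x45007 (P1/RW1/US1/PS0)
  lvl3: tbl 0x45, slot 25 ⇒ 0x39006 (P0/RW1/US1/PS0)
  ⇒ fault: PAGE_NOT_PRESENT  — 4 lookups
#2 VA=0x403C1A1D5A4 (r,kernel):
  lvl0: tbl 0x31, slot 8 ⇒ 0x48007 (P1/RW1/US1/PS0)
  lvl1: tbl 0x48, slot 15 ⇒ 0x49007 (P1/RW1/US1/PS0)
  lvl2: tbl 0x49, slot 13 ⇒ 0x4C007 (P1/RW1/US1/PS0)
  lvl3: tbl 0x4C, slot 29 ⇒ 0x4F007 (P1/RW1/US1/PS0)
  → PA=0x4F5A4  (4 entries read)

Access #0 PA: 0x3BAB3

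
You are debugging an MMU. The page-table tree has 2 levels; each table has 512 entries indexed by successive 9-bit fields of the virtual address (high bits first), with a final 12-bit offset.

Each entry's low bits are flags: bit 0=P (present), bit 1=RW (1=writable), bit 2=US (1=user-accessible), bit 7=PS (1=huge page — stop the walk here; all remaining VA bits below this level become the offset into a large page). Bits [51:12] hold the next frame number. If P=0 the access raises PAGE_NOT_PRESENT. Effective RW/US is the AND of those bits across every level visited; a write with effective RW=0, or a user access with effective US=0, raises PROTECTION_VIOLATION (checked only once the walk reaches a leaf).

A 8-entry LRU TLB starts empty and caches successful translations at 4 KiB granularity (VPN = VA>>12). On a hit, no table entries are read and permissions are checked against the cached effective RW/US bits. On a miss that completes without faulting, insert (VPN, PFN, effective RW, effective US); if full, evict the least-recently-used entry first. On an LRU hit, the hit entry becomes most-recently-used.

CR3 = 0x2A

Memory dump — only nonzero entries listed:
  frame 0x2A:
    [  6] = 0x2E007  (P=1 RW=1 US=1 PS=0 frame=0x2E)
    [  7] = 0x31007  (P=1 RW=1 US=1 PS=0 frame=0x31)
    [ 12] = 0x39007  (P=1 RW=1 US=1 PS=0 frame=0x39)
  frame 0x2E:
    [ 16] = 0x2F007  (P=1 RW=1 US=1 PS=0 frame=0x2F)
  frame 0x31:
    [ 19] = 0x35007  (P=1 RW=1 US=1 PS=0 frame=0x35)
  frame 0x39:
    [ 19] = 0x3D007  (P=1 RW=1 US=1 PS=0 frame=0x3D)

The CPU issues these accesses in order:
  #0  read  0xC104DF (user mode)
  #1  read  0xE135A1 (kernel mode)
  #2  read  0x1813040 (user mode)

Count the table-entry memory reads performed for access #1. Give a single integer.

Walk each access:
#0 VA=0xC104DF (r,user):
  lvl0: tbl 0x2A, slot 6 ⇒ 0x2E007 (P1/RW1/US1/PS0)
  lvl1: tbl 0x2E, slot 16 ⇒ 0x2F007 (P1/RW1/US1/PS0)
  → PA=0x2F4DF  (2 entries read)
#1 VA=0xE135A1 (r,kernel):
  lvl0: tbl 0x2A, slot 7 ⇒ 0x31007 (P1/RW1/US1/PS0)
  lvl1: tbl 0x31, slot 19 ⇒ 0x35007 (P1/RW1/US1/PS0)
  → PA=0x355A1  (2 entries read)
#2 VA=0x1813040 (r,user):
  lvl0: tbl 0x2A, slot 12 ⇒ 0x39007 (P1/RW1/US1/PS0)
  lvl1: tbl 0x39, slot 19 ⇒ 0x3D007 (P1/RW1/US1/PS0)
  → PA=0x3D040  (2 entries read)

Entries read for #1: 2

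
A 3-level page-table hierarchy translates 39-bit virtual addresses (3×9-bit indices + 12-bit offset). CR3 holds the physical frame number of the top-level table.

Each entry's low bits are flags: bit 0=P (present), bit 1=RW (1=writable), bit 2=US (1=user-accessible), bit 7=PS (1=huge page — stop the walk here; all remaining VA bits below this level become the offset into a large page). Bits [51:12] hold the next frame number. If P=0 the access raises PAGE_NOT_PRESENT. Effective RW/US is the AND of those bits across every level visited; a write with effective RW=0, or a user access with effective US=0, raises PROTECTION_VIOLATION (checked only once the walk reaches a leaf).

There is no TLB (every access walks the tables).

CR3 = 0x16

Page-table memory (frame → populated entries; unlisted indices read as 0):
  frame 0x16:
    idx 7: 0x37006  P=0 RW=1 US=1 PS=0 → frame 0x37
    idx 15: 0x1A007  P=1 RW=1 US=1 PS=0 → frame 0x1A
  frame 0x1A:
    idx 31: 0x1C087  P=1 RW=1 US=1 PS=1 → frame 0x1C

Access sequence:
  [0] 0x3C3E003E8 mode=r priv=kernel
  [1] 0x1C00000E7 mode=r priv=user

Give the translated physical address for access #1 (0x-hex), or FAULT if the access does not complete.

Walk each access:
#0 VA=0x3C3E003E8 (r,kernel):
  [0] read 0x16 idx=15: raw=0x1A007 flags P=1 W=1 U=1 S=0
  [1] read 0x1A idx=31: raw=0x1C087 flags P=1 W=1 U=1 S=1
  → PA=0x1C3E8 (huge @L1)  (2 entries read)
#1 VA=0x1C00000E7 (r,user):
  [0] read 0x16 idx=7: raw=0x37006 flags P=0 W=1 U=1 S=0
  ⇒ fault: PAGE_NOT_PRESENT  — 1 lookups

Access #1 PA: FAULT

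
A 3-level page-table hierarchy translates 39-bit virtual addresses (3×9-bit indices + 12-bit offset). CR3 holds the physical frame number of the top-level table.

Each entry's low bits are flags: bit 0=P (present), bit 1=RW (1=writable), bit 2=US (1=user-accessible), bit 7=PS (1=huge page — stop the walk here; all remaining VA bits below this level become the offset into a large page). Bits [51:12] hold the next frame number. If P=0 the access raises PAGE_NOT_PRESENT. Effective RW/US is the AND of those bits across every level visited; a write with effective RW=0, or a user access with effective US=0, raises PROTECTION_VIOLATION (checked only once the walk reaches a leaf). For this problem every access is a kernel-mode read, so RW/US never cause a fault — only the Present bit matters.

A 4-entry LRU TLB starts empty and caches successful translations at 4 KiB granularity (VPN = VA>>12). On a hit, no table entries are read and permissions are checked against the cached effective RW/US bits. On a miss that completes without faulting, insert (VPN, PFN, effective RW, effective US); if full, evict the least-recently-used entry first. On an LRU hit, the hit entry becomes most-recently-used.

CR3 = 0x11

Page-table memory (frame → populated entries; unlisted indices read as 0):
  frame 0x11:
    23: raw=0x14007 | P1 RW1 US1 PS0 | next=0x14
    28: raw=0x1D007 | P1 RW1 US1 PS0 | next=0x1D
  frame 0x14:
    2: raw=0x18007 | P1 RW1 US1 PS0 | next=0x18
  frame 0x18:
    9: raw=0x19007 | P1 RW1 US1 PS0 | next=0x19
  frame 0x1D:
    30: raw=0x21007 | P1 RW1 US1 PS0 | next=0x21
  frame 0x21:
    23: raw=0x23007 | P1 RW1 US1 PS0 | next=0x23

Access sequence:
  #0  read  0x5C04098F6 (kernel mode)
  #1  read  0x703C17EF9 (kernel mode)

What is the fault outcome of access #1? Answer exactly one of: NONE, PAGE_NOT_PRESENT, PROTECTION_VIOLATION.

Trace:
#0 VA=0x5C04098F6 (r,kernel):
  L0 @0x11[23] → 0x14007  P=1,RW=1,US=1,PS=0
  L1 @0x14[2] → 0x18007  P=1,RW=1,US=1,PS=0
  L2 @0x18[9] → 0x19007  P=1,RW=1,US=1,PS=0
  ⇒ phys 0x198F6  [3 reads]
#1 VA=0x703C17EF9 (r,kernel):
  L0 @0x11[28] → 0x1D007  P=1,RW=1,US=1,PS=0
  L1 @0x1D[30] → 0x21007  P=1,RW=1,US=1,PS=0
  L2 @0x21[23] → 0x23007  P=1,RW=1,US=1,PS=0
  ⇒ phys 0x23EF9  [3 reads]

Access #1 fault: NONE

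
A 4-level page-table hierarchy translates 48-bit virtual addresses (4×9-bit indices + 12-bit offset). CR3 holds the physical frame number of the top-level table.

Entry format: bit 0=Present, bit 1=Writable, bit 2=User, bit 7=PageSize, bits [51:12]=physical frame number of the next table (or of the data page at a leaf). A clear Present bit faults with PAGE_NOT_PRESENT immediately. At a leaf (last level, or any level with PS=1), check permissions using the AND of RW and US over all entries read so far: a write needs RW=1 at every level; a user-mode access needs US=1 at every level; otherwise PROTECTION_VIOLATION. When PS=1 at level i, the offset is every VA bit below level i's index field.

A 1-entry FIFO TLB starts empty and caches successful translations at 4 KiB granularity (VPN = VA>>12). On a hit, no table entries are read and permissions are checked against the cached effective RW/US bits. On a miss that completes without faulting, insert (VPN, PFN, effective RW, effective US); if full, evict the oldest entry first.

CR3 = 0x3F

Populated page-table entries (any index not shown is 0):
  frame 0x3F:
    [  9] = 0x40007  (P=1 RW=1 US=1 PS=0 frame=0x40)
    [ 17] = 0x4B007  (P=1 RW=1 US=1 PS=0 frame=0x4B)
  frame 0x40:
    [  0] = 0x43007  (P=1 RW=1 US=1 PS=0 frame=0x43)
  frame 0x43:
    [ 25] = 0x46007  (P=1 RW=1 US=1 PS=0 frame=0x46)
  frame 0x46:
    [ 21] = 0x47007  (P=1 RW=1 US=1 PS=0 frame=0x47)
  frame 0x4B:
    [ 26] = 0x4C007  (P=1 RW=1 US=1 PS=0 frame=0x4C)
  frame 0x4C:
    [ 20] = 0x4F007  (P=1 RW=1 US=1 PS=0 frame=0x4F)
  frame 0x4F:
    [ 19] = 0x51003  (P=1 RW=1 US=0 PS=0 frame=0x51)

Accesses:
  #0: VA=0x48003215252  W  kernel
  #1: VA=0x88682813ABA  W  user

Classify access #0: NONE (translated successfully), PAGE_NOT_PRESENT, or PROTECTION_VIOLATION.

Walk each access:
#0 VA=0x48003215252 (w,kernel):
  L0: frame=0x3F idx=9 entry=0x40007 [P=1 RW=1 US=1 PS=0]
  L1: frame=0x40 idx=0 entry=0x43007 [P=1 RW=1 US=1 PS=0]
  L2: frame=0x43 idx=25 entry=0x46007 [P=1 RW=1 US=1 PS=0]
  L3: frame=0x46 idx=21 entry=0x47007 [P=1 RW=1 US=1 PS=0]
  ✓ 0x47252  — 4 lookups
#1 VA=0x88682813ABA (w,user):
  L0: frame=0x3F idx=17 entry=0x4B007 [P=1 RW=1 US=1 PS=0]
  L1: frame=0x4B idx=26 entry=0x4C007 [P=1 RW=1 US=1 PS=0]
  L2: frame=0x4C idx=20 entry=0x4F007 [P=1 RW=1 US=1 PS=0]
  L3: frame=0x4F idx=19 entry=0x51003 [P=1 RW=1 US=0 PS=0]
  ⇒ fault: PROTECTION_VIOLATION  — 4 lookups

Access #0 fault: NONE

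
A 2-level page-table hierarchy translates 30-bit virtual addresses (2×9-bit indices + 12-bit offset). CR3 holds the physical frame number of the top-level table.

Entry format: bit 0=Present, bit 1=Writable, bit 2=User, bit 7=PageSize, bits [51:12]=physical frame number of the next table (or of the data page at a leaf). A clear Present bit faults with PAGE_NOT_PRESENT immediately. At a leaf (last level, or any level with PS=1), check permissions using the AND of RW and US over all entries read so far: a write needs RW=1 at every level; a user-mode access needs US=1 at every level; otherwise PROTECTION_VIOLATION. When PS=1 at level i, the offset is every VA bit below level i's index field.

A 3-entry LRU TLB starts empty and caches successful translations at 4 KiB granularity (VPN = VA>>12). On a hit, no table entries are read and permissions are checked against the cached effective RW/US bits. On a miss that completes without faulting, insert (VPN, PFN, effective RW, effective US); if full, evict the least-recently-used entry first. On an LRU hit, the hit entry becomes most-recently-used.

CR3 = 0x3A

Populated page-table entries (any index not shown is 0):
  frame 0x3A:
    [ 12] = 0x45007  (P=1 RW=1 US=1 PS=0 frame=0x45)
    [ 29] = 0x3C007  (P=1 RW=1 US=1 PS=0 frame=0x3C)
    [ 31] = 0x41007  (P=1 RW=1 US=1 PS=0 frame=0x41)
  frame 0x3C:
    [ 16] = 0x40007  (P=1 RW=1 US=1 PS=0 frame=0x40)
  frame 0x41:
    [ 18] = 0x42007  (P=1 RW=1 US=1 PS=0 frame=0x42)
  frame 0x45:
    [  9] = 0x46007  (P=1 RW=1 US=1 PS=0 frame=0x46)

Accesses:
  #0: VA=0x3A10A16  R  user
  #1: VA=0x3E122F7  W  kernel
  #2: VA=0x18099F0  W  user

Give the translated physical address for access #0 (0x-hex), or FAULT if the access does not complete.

Trace:
#0 VA=0x3A10A16 (r,user):
  L0: frame=0x3A idx=29 entry=0x3C007 [P=1 RW=1 US=1 PS=0]
  L1: frame=0x3C idx=16 entry=0x40007 [P=1 RW=1 US=1 PS=0]
  ⇒ phys 0x40A16  [2 reads]
#1 VA=0x3E122F7 (w,kernel):
  L0: frame=0x3A idx=31 entry=0x41007 [P=1 RW=1 US=1 PS=0]
  L1: frame=0x41 idx=18 entry=0x42007 [P=1 RW=1 US=1 PS=0]
  ⇒ phys 0x422F7  [2 reads]
#2 VA=0x18099F0 (w,user):
  L0: frame=0x3A idx=12 entry=0x45007 [P=1 RW=1 US=1 PS=0]
  L1: frame=0x45 idx=9 entry=0x46007 [P=1 RW=1 US=1 PS=0]
  ⇒ phys 0x469F0  [2 reads]

Access #0 PA: 0x40A16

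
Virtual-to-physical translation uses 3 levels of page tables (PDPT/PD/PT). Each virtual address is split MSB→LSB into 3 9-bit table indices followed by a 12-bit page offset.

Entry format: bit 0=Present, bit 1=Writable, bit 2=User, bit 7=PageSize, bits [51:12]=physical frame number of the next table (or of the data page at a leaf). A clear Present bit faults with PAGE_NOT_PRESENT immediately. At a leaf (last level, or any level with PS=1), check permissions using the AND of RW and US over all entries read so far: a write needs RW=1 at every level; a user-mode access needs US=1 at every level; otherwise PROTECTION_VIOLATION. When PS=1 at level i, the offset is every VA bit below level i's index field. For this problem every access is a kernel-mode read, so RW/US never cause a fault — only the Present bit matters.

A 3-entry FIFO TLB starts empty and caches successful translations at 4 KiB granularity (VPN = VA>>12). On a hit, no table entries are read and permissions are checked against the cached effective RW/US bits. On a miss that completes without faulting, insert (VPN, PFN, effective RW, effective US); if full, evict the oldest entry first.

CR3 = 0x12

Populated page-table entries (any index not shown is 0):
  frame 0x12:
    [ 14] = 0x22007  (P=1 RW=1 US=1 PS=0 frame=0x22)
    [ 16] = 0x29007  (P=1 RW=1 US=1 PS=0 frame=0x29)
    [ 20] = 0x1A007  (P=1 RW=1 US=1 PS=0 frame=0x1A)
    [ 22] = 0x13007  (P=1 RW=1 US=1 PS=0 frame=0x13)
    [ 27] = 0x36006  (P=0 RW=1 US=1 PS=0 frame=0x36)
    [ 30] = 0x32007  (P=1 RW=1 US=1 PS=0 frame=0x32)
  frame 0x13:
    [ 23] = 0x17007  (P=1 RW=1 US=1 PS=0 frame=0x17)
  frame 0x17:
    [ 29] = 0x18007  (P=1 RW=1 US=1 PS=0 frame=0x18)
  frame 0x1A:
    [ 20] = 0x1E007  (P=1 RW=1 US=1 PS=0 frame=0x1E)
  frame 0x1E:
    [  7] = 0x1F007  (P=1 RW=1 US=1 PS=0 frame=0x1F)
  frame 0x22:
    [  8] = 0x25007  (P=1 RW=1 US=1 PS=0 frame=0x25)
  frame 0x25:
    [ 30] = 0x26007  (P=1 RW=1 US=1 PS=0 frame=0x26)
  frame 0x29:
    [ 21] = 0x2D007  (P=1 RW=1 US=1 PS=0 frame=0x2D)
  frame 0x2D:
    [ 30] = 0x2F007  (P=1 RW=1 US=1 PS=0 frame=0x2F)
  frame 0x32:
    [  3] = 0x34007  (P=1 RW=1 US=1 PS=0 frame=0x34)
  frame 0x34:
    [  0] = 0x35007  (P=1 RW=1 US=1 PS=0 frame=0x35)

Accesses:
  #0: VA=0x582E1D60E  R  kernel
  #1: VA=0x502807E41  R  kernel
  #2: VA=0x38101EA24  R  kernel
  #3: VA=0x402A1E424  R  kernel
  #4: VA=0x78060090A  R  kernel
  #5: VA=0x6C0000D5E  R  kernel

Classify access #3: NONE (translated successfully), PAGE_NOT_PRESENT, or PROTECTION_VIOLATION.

Trace:
#0 VA=0x582E1D60E (r,kernel):
  lvl0: tbl 0x12, slot 22 ⇒ 0x13007 (P1/RW1/US1/PS0)
  lvl1: tbl 0x13, slot 23 ⇒ 0x17007 (P1/RW1/US1/PS0)
  lvl2: tbl 0x17, slot 29 ⇒ 0x18007 (P1/RW1/US1/PS0)
  ✓ 0x1860E  — 3 lookups
#1 VA=0x502807E41 (r,kernel):
  lvl0: tbl 0x12, slot 20 ⇒ 0x1A007 (P1/RW1/US1/PS0)
  lvl1: tbl 0x1A, slot 20 ⇒ 0x1E007 (P1/RW1/US1/PS0)
  lvl2: tbl 0x1E, slot 7 ⇒ 0x1F007 (P1/RW1/US1/PS0)
  ✓ 0x1FE41  — 3 lookups
#2 VA=0x38101EA24 (r,kernel):
  lvl0: tbl 0x12, slot 14 ⇒ 0x22007 (P1/RW1/US1/PS0)
  lvl1: tbl 0x22, slot 8 ⇒ 0x25007 (P1/RW1/US1/PS0)
  lvl2: tbl 0x25, slot 30 ⇒ 0x26007 (P1/RW1/US1/PS0)
  ✓ 0x26A24  — 3 lookups
#3 VA=0x402A1E424 (r,kernel):
  lvl0: tbl 0x12, slot 16 ⇒ 0x29007 (P1/RW1/US1/PS0)
  lvl1: tbl 0x29, slot 21 ⇒ 0x2D007 (P1/RW1/US1/PS0)
  lvl2: tbl 0x2D, slot 30 ⇒ 0x2F007 (P1/RW1/US1/PS0)
  ✓ 0x2F424  — 3 lookups
#4 VA=0x78060090A (r,kernel):
  lvl0: tbl 0x12, slot 30 ⇒ 0x32007 (P1/RW1/US1/PS0)
  lvl1: tbl 0x32, slot 3 ⇒ 0x34007 (P1/RW1/US1/PS0)
  lvl2: tbl 0x34, slot 0 ⇒ 0x35007 (P1/RW1/US1/PS0)
  ✓ 0x3590A  — 3 lookups
#5 VA=0x6C0000D5E (r,kernel):
  lvl0: tbl 0x12, slot 27 ⇒ 0x36006 (P0/RW1/US1/PS0)
  ⇒ fault: PAGE_NOT_PRESENT  — 1 lookups

Access #3 fault: NONE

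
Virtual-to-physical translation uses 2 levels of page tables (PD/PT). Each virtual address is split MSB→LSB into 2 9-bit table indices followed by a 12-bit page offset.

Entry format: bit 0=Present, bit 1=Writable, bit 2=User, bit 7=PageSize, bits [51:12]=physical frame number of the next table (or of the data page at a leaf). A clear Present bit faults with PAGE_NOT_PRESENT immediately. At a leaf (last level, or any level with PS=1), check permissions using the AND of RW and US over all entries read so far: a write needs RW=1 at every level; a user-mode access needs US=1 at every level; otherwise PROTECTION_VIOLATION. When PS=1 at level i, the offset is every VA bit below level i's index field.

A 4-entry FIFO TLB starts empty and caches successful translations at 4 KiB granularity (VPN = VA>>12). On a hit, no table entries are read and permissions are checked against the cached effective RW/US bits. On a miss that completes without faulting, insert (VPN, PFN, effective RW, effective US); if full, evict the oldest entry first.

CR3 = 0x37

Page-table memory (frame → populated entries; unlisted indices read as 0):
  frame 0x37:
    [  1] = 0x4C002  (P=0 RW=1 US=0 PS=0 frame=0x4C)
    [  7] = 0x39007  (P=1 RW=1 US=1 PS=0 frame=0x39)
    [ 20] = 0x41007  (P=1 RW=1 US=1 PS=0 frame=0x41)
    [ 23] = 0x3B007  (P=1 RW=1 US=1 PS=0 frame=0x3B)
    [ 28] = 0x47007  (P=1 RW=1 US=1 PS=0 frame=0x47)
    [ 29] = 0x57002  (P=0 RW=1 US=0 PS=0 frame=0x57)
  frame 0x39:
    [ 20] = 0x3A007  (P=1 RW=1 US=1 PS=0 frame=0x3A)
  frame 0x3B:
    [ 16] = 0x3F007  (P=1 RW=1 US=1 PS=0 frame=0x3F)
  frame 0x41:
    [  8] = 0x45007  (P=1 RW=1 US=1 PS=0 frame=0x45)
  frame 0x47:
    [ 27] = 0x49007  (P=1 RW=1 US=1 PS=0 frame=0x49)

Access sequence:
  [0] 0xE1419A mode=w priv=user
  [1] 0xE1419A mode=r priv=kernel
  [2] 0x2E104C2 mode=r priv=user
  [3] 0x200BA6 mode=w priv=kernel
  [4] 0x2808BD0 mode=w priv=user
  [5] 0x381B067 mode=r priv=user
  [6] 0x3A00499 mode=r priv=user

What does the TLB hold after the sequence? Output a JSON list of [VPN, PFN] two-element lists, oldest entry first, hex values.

Per-access translation:
#0 VA=0xE1419A (w,user):
  [0] read 0x37 idx=7: raw=0x39007 flags P=1 W=1 U=1 S=0
  [1] read 0x39 idx=20: raw=0x3A007 flags P=1 W=1 U=1 S=0
  ✓ 0x3A19A  — 2 lookups
#1 VA=0xE1419A (r,kernel):
  TLB hit vpn=0xE14 → PA=0x3A19A
#2 VA=0x2E104C2 (r,user):
  [0] read 0x37 idx=23: raw=0x3B007 flags P=1 W=1 U=1 S=0
  [1] read 0x3B idx=16: raw=0x3F007 flags P=1 W=1 U=1 S=0
  ✓ 0x3F4C2  — 2 lookups
#3 VA=0x200BA6 (w,kernel):
  [0] read 0x37 idx=1: raw=0x4C002 flags P=0 W=1 U=0 S=0
  ⇒ fault: PAGE_NOT_PRESENT  — 1 lookups
#4 VA=0x2808BD0 (w,user):
  [0] read 0x37 idx=20: raw=0x41007 flags P=1 W=1 U=1 S=0
  [1] read 0x41 idx=8: raw=0x45007 flags P=1 W=1 U=1 S=0
  ✓ 0x45BD0  — 2 lookups
#5 VA=0x381B067 (r,user):
  [0] read 0x37 idx=28: raw=0x47007 flags P=1 W=1 U=1 S=0
  [1] read 0x47 idx=27: raw=0x49007 flags P=1 W=1 U=1 S=0
  ✓ 0x49067  — 2 lookups
#6 VA=0x3A00499 (r,user):
  [0] read 0x37 idx=29: raw=0x57002 flags P=0 W=1 U=0 S=0
  ⇒ fault: PAGE_NOT_PRESENT  — 1 lookups

TLB: [["0xE14", "0x3A"], ["0x2E10", "0x3F"], ["0x2808", "0x45"], ["0x381B", "0x49"]]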